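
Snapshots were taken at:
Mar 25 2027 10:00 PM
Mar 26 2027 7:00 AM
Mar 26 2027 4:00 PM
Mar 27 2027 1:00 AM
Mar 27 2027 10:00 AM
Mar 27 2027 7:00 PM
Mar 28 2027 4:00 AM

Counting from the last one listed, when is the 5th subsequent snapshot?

Spacing: 9, 9, 9, 9, 9, 9 h — constant 9 h.
Mar 28 2027 4:00 AM + 9 h = Mar 28 2027 1:00 PM.
Mar 28 2027 1:00 PM + 9 h = Mar 28 2027 10:00 PM.
Mar 28 2027 10:00 PM + 9 h = Mar 29 2027 7:00 AM.
Mar 29 2027 7:00 AM + 9 h = Mar 29 2027 4:00 PM.
Mar 29 2027 4:00 PM + 9 h = Mar 30 2027 1:00 AM.

Mar 30 2027 1:00 AM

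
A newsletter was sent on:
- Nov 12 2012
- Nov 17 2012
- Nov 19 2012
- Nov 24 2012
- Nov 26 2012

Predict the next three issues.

The gap pattern 5, 2, 5, 2 repeats every 2 events.
These are the Mondays and Saturdays of each week.
The following Saturday is Dec 1 2012.
Next Monday: Dec 3 2012.
Next Saturday: Dec 8 2012.

Dec 1 2012, Dec 3 2012, Dec 8 2012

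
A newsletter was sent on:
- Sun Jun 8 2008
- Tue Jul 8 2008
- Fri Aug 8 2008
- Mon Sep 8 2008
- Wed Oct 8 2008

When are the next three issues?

Gaps: 30, 31, 31, 30 days — not constant. Every event is on the 8th of the month.
Pattern: the 8th of each month.
Next: November 2008 → Sat Nov 8 2008.
December 2008: Mon Dec 8 2008.
January 2009: Thu Jan 8 2009.

Sat Nov 8 2008, Mon Dec 8 2008, Thu Jan 8 2009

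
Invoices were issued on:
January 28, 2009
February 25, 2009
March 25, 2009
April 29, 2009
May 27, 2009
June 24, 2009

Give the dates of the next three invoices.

July 29, 2009; August 26, 2009; September 30, 2009

All Wednesdays; the gaps (28, 28, 35, 28, 28) vary with month length.
This is the last Wednesday of each month.
July 2009 ends with Wednesday July 29, 2009.
August 2009 ends with Wednesday August 26, 2009.
Last Wednesday of September 2009: September 30, 2009.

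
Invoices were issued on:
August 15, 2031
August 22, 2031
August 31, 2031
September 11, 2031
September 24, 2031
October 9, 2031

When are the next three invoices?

Gaps: 7, 9, 11, 13, 15 days — each gap is 2 larger than the previous one.
Next gap: 17 days. October 9, 2031 + 17 days = October 26, 2031.
Next gap: 19 days. October 26, 2031 + 19 days = November 14, 2031.
Next gap: 21 days. November 14, 2031 + 21 days = December 5, 2031.

October 26, 2031; November 14, 2031; December 5, 2031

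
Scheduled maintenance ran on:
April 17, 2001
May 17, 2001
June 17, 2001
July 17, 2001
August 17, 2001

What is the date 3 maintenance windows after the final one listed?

November 17, 2001

The day-of-month is always 17 (30, 31, 30, 31 days between events).
So this recurs on the 17th of each month.
September 2001: September 17, 2001.
October 2001: October 17, 2001.
November 2001: November 17, 2001.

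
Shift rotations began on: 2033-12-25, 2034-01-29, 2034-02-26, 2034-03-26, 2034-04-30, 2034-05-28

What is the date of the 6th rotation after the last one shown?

2034-11-26

These are Sundays with 35, 28, 28, 35, 28-day gaps.
Each is the final Sunday of its month — 2034-01-29 is past the 28th, so '4th Sunday' doesn't fit.
June 2034 ends with Sunday 2034-06-25.
July 2034 ends with Sunday 2034-07-30.
August 2034 ends with Sunday 2034-08-27.
Last Sunday of September 2034: 2034-09-24.
October 2034 ends with Sunday 2034-10-29.
Last Sunday of November 2034: 2034-11-26.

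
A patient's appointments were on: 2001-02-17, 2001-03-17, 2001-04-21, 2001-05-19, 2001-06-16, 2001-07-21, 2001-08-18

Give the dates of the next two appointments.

These are Saturdays at 28- or 35-day spacing (28, 35, 28, 28, 35, 28).
The pattern: 3rd Saturday of the month.
September 2001 — 3rd Saturday is 2001-09-15.
3rd Saturday of October 2001: 2001-10-20.

2001-09-15, 2001-10-20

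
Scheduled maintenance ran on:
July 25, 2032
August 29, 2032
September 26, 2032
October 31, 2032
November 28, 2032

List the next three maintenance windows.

December 26, 2032; January 30, 2033; February 27, 2033

All Sundays; the gaps (35, 28, 35, 28) vary with month length.
This is the last Sunday of each month.
Last Sunday of December 2032: December 26, 2032.
Last Sunday of January 2033: January 30, 2033.
February 2033 ends with Sunday February 27, 2033.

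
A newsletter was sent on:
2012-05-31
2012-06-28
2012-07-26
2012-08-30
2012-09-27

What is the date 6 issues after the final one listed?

All Thursdays; the gaps (28, 28, 35, 28) vary with month length.
This is the last Thursday of each month.
Last Thursday of October 2012: 2012-10-25.
Last Thursday of November 2012: 2012-11-29.
Last Thursday of December 2012: 2012-12-27.
January 2013 ends with Thursday 2013-01-31.
Last Thursday of February 2013: 2013-02-28.
March 2013 ends with Thursday 2013-03-28.

2013-03-28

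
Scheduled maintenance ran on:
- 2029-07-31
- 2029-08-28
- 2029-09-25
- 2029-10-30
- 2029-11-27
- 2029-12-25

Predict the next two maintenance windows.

Every date is a Tuesday; gaps 28, 28, 35, 28, 28 days.
Each is the last Tuesday of its month (at least one falls on the 29th or later, ruling out '4th Tuesday').
January 2030 ends with Tuesday 2030-01-29.
February 2030 ends with Tuesday 2030-02-26.

2030-01-29, 2030-02-26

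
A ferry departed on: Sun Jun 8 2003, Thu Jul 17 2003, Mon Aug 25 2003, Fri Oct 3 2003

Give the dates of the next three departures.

Tue Nov 11 2003, Sat Dec 20 2003, Wed Jan 28 2004

Every event comes 39 days after the last (39, 39, 39).
Fri Oct 3 2003 + 39 days = Tue Nov 11 2003.
Tue Nov 11 2003 + 39 days = Sat Dec 20 2003.
Sat Dec 20 2003 + 39 days = Wed Jan 28 2004.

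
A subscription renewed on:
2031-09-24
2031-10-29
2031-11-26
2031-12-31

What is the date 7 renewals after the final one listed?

Every date is a Wednesday; gaps 35, 28, 35 days.
Each is the last Wednesday of its month (at least one falls on the 29th or later, ruling out '4th Wednesday').
January 2032 ends with Wednesday 2032-01-28.
Last Wednesday of February 2032: 2032-02-25.
March 2032 ends with Wednesday 2032-03-31.
April 2032 ends with Wednesday 2032-04-28.
Last Wednesday of May 2032: 2032-05-26.
Last Wednesday of June 2032: 2032-06-30.
July 2032 ends with Wednesday 2032-07-28.

2032-07-28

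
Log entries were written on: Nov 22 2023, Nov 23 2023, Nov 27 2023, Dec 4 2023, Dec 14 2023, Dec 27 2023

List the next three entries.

Jan 12 2024, Jan 31 2024, Feb 22 2024

Intervals are 1, 4, 7, 10, 13 days — an arithmetic progression with common difference 3.
Next gap: 16 days. Dec 27 2023 + 16 days = Jan 12 2024.
Next gap: 19 days. Jan 12 2024 + 19 days = Jan 31 2024.
Next gap: 22 days. Jan 31 2024 + 22 days = Feb 22 2024.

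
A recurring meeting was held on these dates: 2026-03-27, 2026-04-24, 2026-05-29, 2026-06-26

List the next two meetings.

2026-07-31, 2026-08-28

Every date is a Friday; gaps 28, 35, 28 days.
Each is the last Friday of its month (at least one falls on the 29th or later, ruling out '4th Friday').
Last Friday of July 2026: 2026-07-31.
Last Friday of August 2026: 2026-08-28.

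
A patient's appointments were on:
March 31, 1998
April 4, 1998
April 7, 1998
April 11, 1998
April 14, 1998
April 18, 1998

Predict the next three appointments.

April 21, 1998; April 25, 1998; April 28, 1998

The gap pattern 4, 3, 4, 3, 4 repeats every 2 events.
These are the Tuesdays and Saturdays of each week.
Next Tuesday: April 21, 1998.
The following Saturday is April 25, 1998.
The following Tuesday is April 28, 1998.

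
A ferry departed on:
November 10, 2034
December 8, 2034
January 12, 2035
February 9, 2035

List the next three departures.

All dates are Fridays, 28, 35, 28 days apart.
Specifically, the 2nd Friday of each month.
March 2035 — 2nd Friday is March 9, 2035.
April 2035 — 2nd Friday is April 13, 2035.
May 2035 — 2nd Friday is May 11, 2035.

March 9, 2035; April 13, 2035; May 11, 2035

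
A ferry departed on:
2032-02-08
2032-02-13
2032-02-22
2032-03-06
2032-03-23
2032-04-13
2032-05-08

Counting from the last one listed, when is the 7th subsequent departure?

2033-02-19

Intervals are 5, 9, 13, 17, 21, 25 days — an arithmetic progression with common difference 4.
Next gap: 29 days. 2032-05-08 + 29 days = 2032-06-06.
Next gap: 33 days. 2032-06-06 + 33 days = 2032-07-09.
Next gap: 37 days. 2032-07-09 + 37 days = 2032-08-15.
Next gap: 41 days. 2032-08-15 + 41 days = 2032-09-25.
Next gap: 45 days. 2032-09-25 + 45 days = 2032-11-09.
Next gap: 49 days. 2032-11-09 + 49 days = 2032-12-28.
Next gap: 53 days. 2032-12-28 + 53 days = 2033-02-19.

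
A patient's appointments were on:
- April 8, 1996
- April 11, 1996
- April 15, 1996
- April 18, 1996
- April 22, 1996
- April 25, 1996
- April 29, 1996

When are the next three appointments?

May 2, 1996; May 6, 1996; May 9, 1996

The gap pattern 3, 4, 3, 4, 3, 4 repeats every 2 events.
These are the Mondays and Thursdays of each week.
The following Thursday is May 2, 1996.
Next Monday: May 6, 1996.
The following Thursday is May 9, 1996.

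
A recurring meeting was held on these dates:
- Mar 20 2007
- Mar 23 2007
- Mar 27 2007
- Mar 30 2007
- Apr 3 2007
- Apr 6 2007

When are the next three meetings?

Every event lands on a Tuesday or Friday (gaps cycle 3, 4, 3, 4, 3).
So the schedule is: every Tuesday and Friday.
Next Tuesday: Apr 10 2007.
Next Friday: Apr 13 2007.
The following Tuesday is Apr 17 2007.

Apr 10 2007, Apr 13 2007, Apr 17 2007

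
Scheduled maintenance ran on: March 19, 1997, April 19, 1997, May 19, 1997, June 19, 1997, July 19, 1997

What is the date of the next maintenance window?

The day-of-month is always 19 (31, 30, 31, 30 days between events).
So this recurs on the 19th of each month.
Next: August 1997 → August 19, 1997.

August 19, 1997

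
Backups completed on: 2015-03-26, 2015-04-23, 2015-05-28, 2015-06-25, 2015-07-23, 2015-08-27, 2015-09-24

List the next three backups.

2015-10-22, 2015-11-26, 2015-12-24

These are Thursdays at 28- or 35-day spacing (28, 35, 28, 28, 35, 28).
The pattern: 4th Thursday of the month.
October 2015 — 4th Thursday is 2015-10-22.
November 2015 — 4th Thursday is 2015-11-26.
December 2015 — 4th Thursday is 2015-12-24.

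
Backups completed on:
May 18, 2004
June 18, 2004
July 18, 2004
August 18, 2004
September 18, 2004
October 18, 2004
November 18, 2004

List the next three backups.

Gaps: 31, 30, 31, 31, 30, 31 days — not constant. Every event is on the 18th of the month.
Pattern: the 18th of each month.
Next: December 2004 → December 18, 2004.
January 2005: January 18, 2005.
Next: February 2005 → February 18, 2005.

December 18, 2004; January 18, 2005; February 18, 2005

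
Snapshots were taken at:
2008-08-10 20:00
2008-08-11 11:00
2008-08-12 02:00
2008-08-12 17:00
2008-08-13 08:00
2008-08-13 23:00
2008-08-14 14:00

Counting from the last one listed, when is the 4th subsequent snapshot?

The interval is a steady 15 hours (15, 15, 15, 15, 15, 15).
2008-08-14 14:00 + 15 h = 2008-08-15 05:00.
2008-08-15 05:00 + 15 h = 2008-08-15 20:00.
2008-08-15 20:00 + 15 h = 2008-08-16 11:00.
2008-08-16 11:00 + 15 h = 2008-08-17 02:00.

2008-08-17 02:00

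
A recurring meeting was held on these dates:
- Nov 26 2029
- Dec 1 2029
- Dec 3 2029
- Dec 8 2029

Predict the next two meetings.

Every event lands on a Monday or Saturday (gaps cycle 5, 2, 5).
So the schedule is: every Monday and Saturday.
Next Monday: Dec 10 2029.
The following Saturday is Dec 15 2029.

Dec 10 2029, Dec 15 2029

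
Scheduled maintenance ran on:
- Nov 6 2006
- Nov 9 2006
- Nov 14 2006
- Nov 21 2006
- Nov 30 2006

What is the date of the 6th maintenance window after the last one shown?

The spacing grows by 2 each time: 3, 5, 7, 9 days.
Next gap: 11 days. Nov 30 2006 + 11 days = Dec 11 2006.
Next gap: 13 days. Dec 11 2006 + 13 days = Dec 24 2006.
Next gap: 15 days. Dec 24 2006 + 15 days = Jan 8 2007.
Next gap: 17 days. Jan 8 2007 + 17 days = Jan 25 2007.
Next gap: 19 days. Jan 25 2007 + 19 days = Feb 13 2007.
Next gap: 21 days. Feb 13 2007 + 21 days = Mar 6 2007.

Mar 6 2007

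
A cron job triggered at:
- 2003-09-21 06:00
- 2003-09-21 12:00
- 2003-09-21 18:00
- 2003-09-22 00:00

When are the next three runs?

2003-09-22 06:00, 2003-09-22 12:00, 2003-09-22 18:00

Spacing: 6, 6, 6 h — constant 6 h.
2003-09-22 00:00 + 6 h = 2003-09-22 06:00.
2003-09-22 06:00 + 6 h = 2003-09-22 12:00.
2003-09-22 12:00 + 6 h = 2003-09-22 18:00.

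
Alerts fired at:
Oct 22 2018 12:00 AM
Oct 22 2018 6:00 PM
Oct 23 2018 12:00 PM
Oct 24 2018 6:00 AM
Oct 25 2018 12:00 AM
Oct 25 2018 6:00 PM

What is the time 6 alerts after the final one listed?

Oct 30 2018 6:00 AM

Spacing: 18, 18, 18, 18, 18 h — constant 18 h.
Oct 25 2018 6:00 PM + 18 h = Oct 26 2018 12:00 PM.
Oct 26 2018 12:00 PM + 18 h = Oct 27 2018 6:00 AM.
Oct 27 2018 6:00 AM + 18 h = Oct 28 2018 12:00 AM.
Oct 28 2018 12:00 AM + 18 h = Oct 28 2018 6:00 PM.
Oct 28 2018 6:00 PM + 18 h = Oct 29 2018 12:00 PM.
Oct 29 2018 12:00 PM + 18 h = Oct 30 2018 6:00 AM.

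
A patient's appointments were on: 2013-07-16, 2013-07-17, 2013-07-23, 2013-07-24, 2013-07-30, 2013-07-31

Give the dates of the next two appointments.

2013-08-06, 2013-08-07

The gap pattern 1, 6, 1, 6, 1 repeats every 2 events.
These are the Tuesdays and Wednesdays of each week.
Next Tuesday: 2013-08-06.
The following Wednesday is 2013-08-07.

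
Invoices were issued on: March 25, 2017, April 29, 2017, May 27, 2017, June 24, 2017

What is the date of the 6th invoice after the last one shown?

December 30, 2017

All Saturdays; the gaps (35, 28, 28) vary with month length.
This is the last Saturday of each month.
July 2017 ends with Saturday July 29, 2017.
August 2017 ends with Saturday August 26, 2017.
September 2017 ends with Saturday September 30, 2017.
October 2017 ends with Saturday October 28, 2017.
Last Saturday of November 2017: November 25, 2017.
Last Saturday of December 2017: December 30, 2017.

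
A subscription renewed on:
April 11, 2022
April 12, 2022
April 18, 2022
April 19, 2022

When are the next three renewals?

April 25, 2022; April 26, 2022; May 2, 2022

Every event lands on a Monday or Tuesday (gaps cycle 1, 6, 1).
So the schedule is: every Monday and Tuesday.
Next Monday: April 25, 2022.
The following Tuesday is April 26, 2022.
Next Monday: May 2, 2022.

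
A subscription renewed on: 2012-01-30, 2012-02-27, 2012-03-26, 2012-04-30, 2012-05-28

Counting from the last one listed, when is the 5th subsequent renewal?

All Mondays; the gaps (28, 28, 35, 28) vary with month length.
This is the last Monday of each month.
Last Monday of June 2012: 2012-06-25.
July 2012 ends with Monday 2012-07-30.
Last Monday of August 2012: 2012-08-27.
September 2012 ends with Monday 2012-09-24.
October 2012 ends with Monday 2012-10-29.

2012-10-29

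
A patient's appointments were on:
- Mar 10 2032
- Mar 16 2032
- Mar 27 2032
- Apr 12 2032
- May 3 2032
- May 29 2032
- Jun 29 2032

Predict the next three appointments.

Aug 4 2032, Sep 14 2032, Oct 30 2032

Gaps: 6, 11, 16, 21, 26, 31 days — each gap is 5 larger than the previous one.
Next gap: 36 days. Jun 29 2032 + 36 days = Aug 4 2032.
Next gap: 41 days. Aug 4 2032 + 41 days = Sep 14 2032.
Next gap: 46 days. Sep 14 2032 + 46 days = Oct 30 2032.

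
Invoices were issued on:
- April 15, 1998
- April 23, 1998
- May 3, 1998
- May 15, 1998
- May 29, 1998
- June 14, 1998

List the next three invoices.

July 2, 1998; July 22, 1998; August 13, 1998

The spacing grows by 2 each time: 8, 10, 12, 14, 16 days.
Next gap: 18 days. June 14, 1998 + 18 days = July 2, 1998.
Next gap: 20 days. July 2, 1998 + 20 days = July 22, 1998.
Next gap: 22 days. July 22, 1998 + 22 days = August 13, 1998.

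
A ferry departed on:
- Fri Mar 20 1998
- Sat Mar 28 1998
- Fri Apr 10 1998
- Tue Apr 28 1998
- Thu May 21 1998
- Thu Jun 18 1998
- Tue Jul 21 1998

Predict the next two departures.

Fri Aug 28 1998, Sat Oct 10 1998

The spacing grows by 5 each time: 8, 13, 18, 23, 28, 33 days.
Next gap: 38 days. Tue Jul 21 1998 + 38 days = Fri Aug 28 1998.
Next gap: 43 days. Fri Aug 28 1998 + 43 days = Sat Oct 10 1998.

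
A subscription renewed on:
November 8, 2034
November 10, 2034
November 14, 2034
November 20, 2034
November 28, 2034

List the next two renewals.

Gaps: 2, 4, 6, 8 days — each gap is 2 larger than the previous one.
Next gap: 10 days. November 28, 2034 + 10 days = December 8, 2034.
Next gap: 12 days. December 8, 2034 + 12 days = December 20, 2034.

December 8, 2034; December 20, 2034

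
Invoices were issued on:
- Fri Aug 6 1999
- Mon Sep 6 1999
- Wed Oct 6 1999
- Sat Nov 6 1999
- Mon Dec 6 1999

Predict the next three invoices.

Gaps: 31, 30, 31, 30 days — not constant. Every event is on the 6th of the month.
Pattern: the 6th of each month.
January 2000: Thu Jan 6 2000.
February 2000: Sun Feb 6 2000.
Next: March 2000 → Mon Mar 6 2000.

Thu Jan 6 2000, Sun Feb 6 2000, Mon Mar 6 2000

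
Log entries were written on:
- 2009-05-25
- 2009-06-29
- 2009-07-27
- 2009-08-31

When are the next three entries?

2009-09-28, 2009-10-26, 2009-11-30

All Mondays; the gaps (35, 28, 35) vary with month length.
This is the last Monday of each month.
September 2009 ends with Monday 2009-09-28.
Last Monday of October 2009: 2009-10-26.
November 2009 ends with Monday 2009-11-30.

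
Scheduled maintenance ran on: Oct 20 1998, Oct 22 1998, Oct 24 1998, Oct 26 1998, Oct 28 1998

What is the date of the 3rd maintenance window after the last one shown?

The spacing is 2, 2, 2, 2 days — always 2 days.
Oct 28 1998 + 2 days = Oct 30 1998.
Oct 30 1998 + 2 days = Nov 1 1998.
Nov 1 1998 + 2 days = Nov 3 1998.

Nov 3 1998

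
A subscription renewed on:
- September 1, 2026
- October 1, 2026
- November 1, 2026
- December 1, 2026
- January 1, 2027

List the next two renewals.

February 1, 2027; March 1, 2027

Gaps: 30, 31, 30, 31 days — not constant. Every event is on the 1st of the month.
Pattern: the 1st of each month.
February 2027: February 1, 2027.
Next: March 2027 → March 1, 2027.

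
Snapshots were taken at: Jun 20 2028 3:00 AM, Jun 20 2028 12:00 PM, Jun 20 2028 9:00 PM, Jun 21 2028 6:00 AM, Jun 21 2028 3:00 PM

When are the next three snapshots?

Jun 22 2028 12:00 AM, Jun 22 2028 9:00 AM, Jun 22 2028 6:00 PM

Gaps: 9, 9, 9, 9 hours — each event is 9 hours after the previous one.
Jun 21 2028 3:00 PM + 9 h = Jun 22 2028 12:00 AM.
Jun 22 2028 12:00 AM + 9 h = Jun 22 2028 9:00 AM.
Jun 22 2028 9:00 AM + 9 h = Jun 22 2028 6:00 PM.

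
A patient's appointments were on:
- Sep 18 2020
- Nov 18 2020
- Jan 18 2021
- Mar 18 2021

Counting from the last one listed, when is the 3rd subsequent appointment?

Gaps: 61, 61, 59 days — not constant. Every event is on the 18th of the month.
Pattern: the 18th of every 2 months.
May 2021: May 18 2021.
Next: July 2021 → Jul 18 2021.
Next: September 2021 → Sep 18 2021.

Sep 18 2021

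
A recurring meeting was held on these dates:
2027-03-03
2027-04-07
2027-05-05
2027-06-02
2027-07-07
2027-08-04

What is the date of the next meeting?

2027-09-01

These are Wednesdays at 28- or 35-day spacing (35, 28, 28, 35, 28).
The pattern: 1st Wednesday of the month.
September 2027 — 1st Wednesday is 2027-09-01.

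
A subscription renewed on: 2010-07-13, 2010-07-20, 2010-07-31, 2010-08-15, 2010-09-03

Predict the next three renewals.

The spacing grows by 4 each time: 7, 11, 15, 19 days.
Next gap: 23 days. 2010-09-03 + 23 days = 2010-09-26.
Next gap: 27 days. 2010-09-26 + 27 days = 2010-10-23.
Next gap: 31 days. 2010-10-23 + 31 days = 2010-11-23.

2010-09-26, 2010-10-23, 2010-11-23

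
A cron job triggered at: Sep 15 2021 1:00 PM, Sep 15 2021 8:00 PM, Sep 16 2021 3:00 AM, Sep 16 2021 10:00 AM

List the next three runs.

Spacing: 7, 7, 7 h — constant 7 h.
Sep 16 2021 10:00 AM + 7 h = Sep 16 2021 5:00 PM.
Sep 16 2021 5:00 PM + 7 h = Sep 17 2021 12:00 AM.
Sep 17 2021 12:00 AM + 7 h = Sep 17 2021 7:00 AM.

Sep 16 2021 5:00 PM, Sep 17 2021 12:00 AM, Sep 17 2021 7:00 AM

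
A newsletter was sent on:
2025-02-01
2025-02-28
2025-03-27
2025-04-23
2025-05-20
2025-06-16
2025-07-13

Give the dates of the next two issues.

2025-08-09, 2025-09-05

The spacing is 27, 27, 27, 27, 27, 27 days — always 27 days.
2025-07-13 + 27 days = 2025-08-09.
2025-08-09 + 27 days = 2025-09-05.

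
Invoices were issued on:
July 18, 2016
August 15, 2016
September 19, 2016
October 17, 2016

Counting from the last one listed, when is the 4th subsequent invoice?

These are Mondays at 28- or 35-day spacing (28, 35, 28).
The pattern: 3rd Monday of the month.
3rd Monday of November 2016: November 21, 2016.
3rd Monday of December 2016: December 19, 2016.
3rd Monday of January 2017: January 16, 2017.
February 2017 — 3rd Monday is February 20, 2017.

February 20, 2017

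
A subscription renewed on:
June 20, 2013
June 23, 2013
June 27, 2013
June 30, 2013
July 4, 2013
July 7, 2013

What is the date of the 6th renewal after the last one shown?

July 28, 2013

Gaps: 3, 4, 3, 4, 3 days — not constant, but cyclic with period 2.
The events fall on every Thursday and Sunday.
Next Thursday: July 11, 2013.
The following Sunday is July 14, 2013.
The following Thursday is July 18, 2013.
The following Sunday is July 21, 2013.
The following Thursday is July 25, 2013.
Next Sunday: July 28, 2013.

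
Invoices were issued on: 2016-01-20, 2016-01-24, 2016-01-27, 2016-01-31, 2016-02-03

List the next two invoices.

2016-02-07, 2016-02-10

The gap pattern 4, 3, 4, 3 repeats every 2 events.
These are the Wednesdays and Sundays of each week.
The following Sunday is 2016-02-07.
Next Wednesday: 2016-02-10.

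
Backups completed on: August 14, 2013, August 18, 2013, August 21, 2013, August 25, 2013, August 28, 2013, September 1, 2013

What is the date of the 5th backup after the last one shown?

The gap pattern 4, 3, 4, 3, 4 repeats every 2 events.
These are the Wednesdays and Sundays of each week.
The following Wednesday is September 4, 2013.
The following Sunday is September 8, 2013.
The following Wednesday is September 11, 2013.
The following Sunday is September 15, 2013.
Next Wednesday: September 18, 2013.

September 18, 2013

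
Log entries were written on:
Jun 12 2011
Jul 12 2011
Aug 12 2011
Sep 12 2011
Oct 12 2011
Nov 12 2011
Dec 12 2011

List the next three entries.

Jan 12 2012, Feb 12 2012, Mar 12 2012

Gaps: 30, 31, 31, 30, 31, 30 days — not constant. Every event is on the 12th of the month.
Pattern: the 12th of each month.
Next: January 2012 → Jan 12 2012.
February 2012: Feb 12 2012.
Next: March 2012 → Mar 12 2012.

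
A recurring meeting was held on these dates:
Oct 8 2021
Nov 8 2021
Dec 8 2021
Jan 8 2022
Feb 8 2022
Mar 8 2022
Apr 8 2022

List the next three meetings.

The day-of-month is always 8 (31, 30, 31, 31, 28, 31 days between events).
So this recurs on the 8th of each month.
Next: May 2022 → May 8 2022.
Next: June 2022 → Jun 8 2022.
Next: July 2022 → Jul 8 2022.

May 8 2022, Jun 8 2022, Jul 8 2022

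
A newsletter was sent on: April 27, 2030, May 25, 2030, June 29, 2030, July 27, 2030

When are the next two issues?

August 31, 2030; September 28, 2030

Every date is a Saturday; gaps 28, 35, 28 days.
Each is the last Saturday of its month (at least one falls on the 29th or later, ruling out '4th Saturday').
August 2030 ends with Saturday August 31, 2030.
September 2030 ends with Saturday September 28, 2030.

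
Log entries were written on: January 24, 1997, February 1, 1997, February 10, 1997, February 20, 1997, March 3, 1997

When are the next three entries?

The spacing grows by 1 each time: 8, 9, 10, 11 days.
Next gap: 12 days. March 3, 1997 + 12 days = March 15, 1997.
Next gap: 13 days. March 15, 1997 + 13 days = March 28, 1997.
Next gap: 14 days. March 28, 1997 + 14 days = April 11, 1997.

March 15, 1997; March 28, 1997; April 11, 1997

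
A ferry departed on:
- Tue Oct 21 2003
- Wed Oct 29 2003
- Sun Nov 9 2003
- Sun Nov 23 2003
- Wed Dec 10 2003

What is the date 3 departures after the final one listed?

Tue Feb 17 2004

The spacing grows by 3 each time: 8, 11, 14, 17 days.
Next gap: 20 days. Wed Dec 10 2003 + 20 days = Tue Dec 30 2003.
Next gap: 23 days. Tue Dec 30 2003 + 23 days = Thu Jan 22 2004.
Next gap: 26 days. Thu Jan 22 2004 + 26 days = Tue Feb 17 2004.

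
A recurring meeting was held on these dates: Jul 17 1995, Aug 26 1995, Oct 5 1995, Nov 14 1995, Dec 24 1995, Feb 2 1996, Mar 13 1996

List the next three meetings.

Apr 22 1996, Jun 1 1996, Jul 11 1996

Gaps between consecutive events: 40, 40, 40, 40, 40, 40 days — a constant 40-day interval.
Mar 13 1996 + 40 days = Apr 22 1996.
Apr 22 1996 + 40 days = Jun 1 1996.
Jun 1 1996 + 40 days = Jul 11 1996.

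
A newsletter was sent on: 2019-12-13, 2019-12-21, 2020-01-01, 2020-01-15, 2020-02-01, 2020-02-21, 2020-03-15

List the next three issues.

2020-04-10, 2020-05-09, 2020-06-10

Intervals are 8, 11, 14, 17, 20, 23 days — an arithmetic progression with common difference 3.
Next gap: 26 days. 2020-03-15 + 26 days = 2020-04-10.
Next gap: 29 days. 2020-04-10 + 29 days = 2020-05-09.
Next gap: 32 days. 2020-05-09 + 32 days = 2020-06-10.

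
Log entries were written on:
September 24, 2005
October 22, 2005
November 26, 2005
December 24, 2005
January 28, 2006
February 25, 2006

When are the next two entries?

All dates are Saturdays, 28, 35, 28, 35, 28 days apart.
Specifically, the 4th Saturday of each month.
March 2006 — 4th Saturday is March 25, 2006.
April 2006 — 4th Saturday is April 22, 2006.

March 25, 2006; April 22, 2006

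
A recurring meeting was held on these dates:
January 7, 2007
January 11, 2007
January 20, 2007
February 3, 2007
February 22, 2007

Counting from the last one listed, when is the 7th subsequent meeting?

November 22, 2007

Gaps: 4, 9, 14, 19 days — each gap is 5 larger than the previous one.
Next gap: 24 days. February 22, 2007 + 24 days = March 18, 2007.
Next gap: 29 days. March 18, 2007 + 29 days = April 16, 2007.
Next gap: 34 days. April 16, 2007 + 34 days = May 20, 2007.
Next gap: 39 days. May 20, 2007 + 39 days = June 28, 2007.
Next gap: 44 days. June 28, 2007 + 44 days = August 11, 2007.
Next gap: 49 days. August 11, 2007 + 49 days = September 29, 2007.
Next gap: 54 days. September 29, 2007 + 54 days = November 22, 2007.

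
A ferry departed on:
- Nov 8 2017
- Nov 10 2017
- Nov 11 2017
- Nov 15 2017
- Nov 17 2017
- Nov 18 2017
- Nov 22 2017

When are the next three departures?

The gap pattern 2, 1, 4, 2, 1, 4 repeats every 3 events.
These are the Wednesdays, Fridays and Saturdays of each week.
Next Friday: Nov 24 2017.
The following Saturday is Nov 25 2017.
Next Wednesday: Nov 29 2017.

Nov 24 2017, Nov 25 2017, Nov 29 2017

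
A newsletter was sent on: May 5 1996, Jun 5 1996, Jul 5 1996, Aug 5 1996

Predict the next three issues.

Gaps: 31, 30, 31 days — not constant. Every event is on the 5th of the month.
Pattern: the 5th of each month.
Next: September 1996 → Sep 5 1996.
October 1996: Oct 5 1996.
November 1996: Nov 5 1996.

Sep 5 1996, Oct 5 1996, Nov 5 1996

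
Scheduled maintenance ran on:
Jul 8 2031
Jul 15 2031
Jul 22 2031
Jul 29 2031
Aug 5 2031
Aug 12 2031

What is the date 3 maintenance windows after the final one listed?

Every event comes 7 days after the last (7, 7, 7, 7, 7).
Aug 12 2031 + 7 days = Aug 19 2031.
Aug 19 2031 + 7 days = Aug 26 2031.
Aug 26 2031 + 7 days = Sep 2 2031.

Sep 2 2031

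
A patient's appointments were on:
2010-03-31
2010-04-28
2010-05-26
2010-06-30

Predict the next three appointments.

2010-07-28, 2010-08-25, 2010-09-29

Every date is a Wednesday; gaps 28, 28, 35 days.
Each is the last Wednesday of its month (at least one falls on the 29th or later, ruling out '4th Wednesday').
July 2010 ends with Wednesday 2010-07-28.
August 2010 ends with Wednesday 2010-08-25.
Last Wednesday of September 2010: 2010-09-29.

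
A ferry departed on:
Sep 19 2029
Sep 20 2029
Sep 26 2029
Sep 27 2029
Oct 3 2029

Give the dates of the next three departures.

Gaps: 1, 6, 1, 6 days — not constant, but cyclic with period 2.
The events fall on every Wednesday and Thursday.
Next Thursday: Oct 4 2029.
Next Wednesday: Oct 10 2029.
Next Thursday: Oct 11 2029.

Oct 4 2029, Oct 10 2029, Oct 11 2029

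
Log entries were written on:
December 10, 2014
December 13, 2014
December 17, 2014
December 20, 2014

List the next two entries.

The gap pattern 3, 4, 3 repeats every 2 events.
These are the Wednesdays and Saturdays of each week.
Next Wednesday: December 24, 2014.
Next Saturday: December 27, 2014.

December 24, 2014; December 27, 2014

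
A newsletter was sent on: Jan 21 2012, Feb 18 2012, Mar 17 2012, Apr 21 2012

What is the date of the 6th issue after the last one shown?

Gaps: 28, 28, 35 days — a mix of 28 and 35. Every date is a Saturday.
Each is the 3rd Saturday of its month.
3rd Saturday of May 2012: May 19 2012.
3rd Saturday of June 2012: Jun 16 2012.
3rd Saturday of July 2012: Jul 21 2012.
August 2012 — 3rd Saturday is Aug 18 2012.
3rd Saturday of September 2012: Sep 15 2012.
October 2012 — 3rd Saturday is Oct 20 2012.

Oct 20 2012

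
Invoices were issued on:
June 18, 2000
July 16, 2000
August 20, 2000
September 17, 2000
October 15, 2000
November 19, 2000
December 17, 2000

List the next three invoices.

January 21, 2001; February 18, 2001; March 18, 2001

Gaps: 28, 35, 28, 28, 35, 28 days — a mix of 28 and 35. Every date is a Sunday.
Each is the 3rd Sunday of its month.
January 2001 — 3rd Sunday is January 21, 2001.
February 2001 — 3rd Sunday is February 18, 2001.
3rd Sunday of March 2001: March 18, 2001.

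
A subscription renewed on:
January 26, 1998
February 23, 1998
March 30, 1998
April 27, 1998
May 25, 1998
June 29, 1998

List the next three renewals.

All Mondays; the gaps (28, 35, 28, 28, 35) vary with month length.
This is the last Monday of each month.
Last Monday of July 1998: July 27, 1998.
August 1998 ends with Monday August 31, 1998.
September 1998 ends with Monday September 28, 1998.

July 27, 1998; August 31, 1998; September 28, 1998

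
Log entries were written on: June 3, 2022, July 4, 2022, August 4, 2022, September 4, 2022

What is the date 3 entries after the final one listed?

Every event comes 31 days after the last (31, 31, 31).
September 4, 2022 + 31 days = October 5, 2022.
October 5, 2022 + 31 days = November 5, 2022.
November 5, 2022 + 31 days = December 6, 2022.

December 6, 2022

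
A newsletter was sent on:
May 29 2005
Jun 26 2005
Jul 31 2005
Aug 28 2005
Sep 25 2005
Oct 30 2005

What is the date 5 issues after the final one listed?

These are Sundays with 28, 35, 28, 28, 35-day gaps.
Each is the final Sunday of its month — May 29 2005 is past the 28th, so '4th Sunday' doesn't fit.
Last Sunday of November 2005: Nov 27 2005.
December 2005 ends with Sunday Dec 25 2005.
Last Sunday of January 2006: Jan 29 2006.
February 2006 ends with Sunday Feb 26 2006.
March 2006 ends with Sunday Mar 26 2006.

Mar 26 2006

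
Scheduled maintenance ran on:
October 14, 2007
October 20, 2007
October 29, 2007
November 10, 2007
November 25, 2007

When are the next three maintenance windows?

December 13, 2007; January 3, 2008; January 27, 2008

Gaps: 6, 9, 12, 15 days — each gap is 3 larger than the previous one.
Next gap: 18 days. November 25, 2007 + 18 days = December 13, 2007.
Next gap: 21 days. December 13, 2007 + 21 days = January 3, 2008.
Next gap: 24 days. January 3, 2008 + 24 days = January 27, 2008.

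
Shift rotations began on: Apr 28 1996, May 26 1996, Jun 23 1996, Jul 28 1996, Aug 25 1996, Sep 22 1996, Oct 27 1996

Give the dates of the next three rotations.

Nov 24 1996, Dec 22 1996, Jan 26 1997

All dates are Sundays, 28, 28, 35, 28, 28, 35 days apart.
Specifically, the 4th Sunday of each month.
4th Sunday of November 1996: Nov 24 1996.
December 1996 — 4th Sunday is Dec 22 1996.
4th Sunday of January 1997: Jan 26 1997.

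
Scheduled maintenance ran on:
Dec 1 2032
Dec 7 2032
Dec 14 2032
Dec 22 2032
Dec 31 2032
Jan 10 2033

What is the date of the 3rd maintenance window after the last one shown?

The spacing grows by 1 each time: 6, 7, 8, 9, 10 days.
Next gap: 11 days. Jan 10 2033 + 11 days = Jan 21 2033.
Next gap: 12 days. Jan 21 2033 + 12 days = Feb 2 2033.
Next gap: 13 days. Feb 2 2033 + 13 days = Feb 15 2033.

Feb 15 2033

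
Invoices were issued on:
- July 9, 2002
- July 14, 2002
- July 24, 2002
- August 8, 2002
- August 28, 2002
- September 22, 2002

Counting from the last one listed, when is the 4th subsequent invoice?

Gaps: 5, 10, 15, 20, 25 days — each gap is 5 larger than the previous one.
Next gap: 30 days. September 22, 2002 + 30 days = October 22, 2002.
Next gap: 35 days. October 22, 2002 + 35 days = November 26, 2002.
Next gap: 40 days. November 26, 2002 + 40 days = January 5, 2003.
Next gap: 45 days. January 5, 2003 + 45 days = February 19, 2003.

February 19, 2003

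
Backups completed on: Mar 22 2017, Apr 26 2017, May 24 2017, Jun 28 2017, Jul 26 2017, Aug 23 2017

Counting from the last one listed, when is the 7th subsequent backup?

Mar 28 2018

Gaps: 35, 28, 35, 28, 28 days — a mix of 28 and 35. Every date is a Wednesday.
Each is the 4th Wednesday of its month.
September 2017 — 4th Wednesday is Sep 27 2017.
4th Wednesday of October 2017: Oct 25 2017.
November 2017 — 4th Wednesday is Nov 22 2017.
December 2017 — 4th Wednesday is Dec 27 2017.
January 2018 — 4th Wednesday is Jan 24 2018.
4th Wednesday of February 2018: Feb 28 2018.
March 2018 — 4th Wednesday is Mar 28 2018.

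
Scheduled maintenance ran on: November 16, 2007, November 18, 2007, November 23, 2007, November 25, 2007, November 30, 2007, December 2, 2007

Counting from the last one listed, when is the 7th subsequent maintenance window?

December 28, 2007

The gap pattern 2, 5, 2, 5, 2 repeats every 2 events.
These are the Fridays and Sundays of each week.
The following Friday is December 7, 2007.
Next Sunday: December 9, 2007.
The following Friday is December 14, 2007.
The following Sunday is December 16, 2007.
The following Friday is December 21, 2007.
Next Sunday: December 23, 2007.
Next Friday: December 28, 2007.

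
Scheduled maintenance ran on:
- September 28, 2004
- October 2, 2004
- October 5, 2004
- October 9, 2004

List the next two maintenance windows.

The gap pattern 4, 3, 4 repeats every 2 events.
These are the Tuesdays and Saturdays of each week.
Next Tuesday: October 12, 2004.
Next Saturday: October 16, 2004.

October 12, 2004; October 16, 2004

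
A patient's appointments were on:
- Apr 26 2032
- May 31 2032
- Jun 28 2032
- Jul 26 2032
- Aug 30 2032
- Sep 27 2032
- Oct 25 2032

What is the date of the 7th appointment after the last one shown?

May 30 2033

All Mondays; the gaps (35, 28, 28, 35, 28, 28) vary with month length.
This is the last Monday of each month.
November 2032 ends with Monday Nov 29 2032.
Last Monday of December 2032: Dec 27 2032.
Last Monday of January 2033: Jan 31 2033.
Last Monday of February 2033: Feb 28 2033.
March 2033 ends with Monday Mar 28 2033.
April 2033 ends with Monday Apr 25 2033.
May 2033 ends with Monday May 30 2033.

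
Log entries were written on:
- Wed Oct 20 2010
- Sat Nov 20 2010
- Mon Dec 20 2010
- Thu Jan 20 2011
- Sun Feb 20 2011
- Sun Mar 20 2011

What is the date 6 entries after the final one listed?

Tue Sep 20 2011

Each date is the 20th; the gaps (31, 30, 31, 31, 28) track the month lengths.
The rule is the 20th of each month.
Next: April 2011 → Wed Apr 20 2011.
May 2011: Fri May 20 2011.
Next: June 2011 → Mon Jun 20 2011.
Next: July 2011 → Wed Jul 20 2011.
August 2011: Sat Aug 20 2011.
September 2011: Tue Sep 20 2011.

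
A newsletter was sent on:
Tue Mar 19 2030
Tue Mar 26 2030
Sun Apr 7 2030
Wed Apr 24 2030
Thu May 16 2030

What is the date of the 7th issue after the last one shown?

Thu Mar 6 2031

Gaps: 7, 12, 17, 22 days — each gap is 5 larger than the previous one.
Next gap: 27 days. Thu May 16 2030 + 27 days = Wed Jun 12 2030.
Next gap: 32 days. Wed Jun 12 2030 + 32 days = Sun Jul 14 2030.
Next gap: 37 days. Sun Jul 14 2030 + 37 days = Tue Aug 20 2030.
Next gap: 42 days. Tue Aug 20 2030 + 42 days = Tue Oct 1 2030.
Next gap: 47 days. Tue Oct 1 2030 + 47 days = Sun Nov 17 2030.
Next gap: 52 days. Sun Nov 17 2030 + 52 days = Wed Jan 8 2031.
Next gap: 57 days. Wed Jan 8 2031 + 57 days = Thu Mar 6 2031.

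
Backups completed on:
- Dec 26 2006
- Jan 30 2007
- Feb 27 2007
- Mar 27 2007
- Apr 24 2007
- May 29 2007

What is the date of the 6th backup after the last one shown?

Nov 27 2007

These are Tuesdays with 35, 28, 28, 28, 35-day gaps.
Each is the final Tuesday of its month — Jan 30 2007 is past the 28th, so '4th Tuesday' doesn't fit.
Last Tuesday of June 2007: Jun 26 2007.
Last Tuesday of July 2007: Jul 31 2007.
August 2007 ends with Tuesday Aug 28 2007.
September 2007 ends with Tuesday Sep 25 2007.
Last Tuesday of October 2007: Oct 30 2007.
Last Tuesday of November 2007: Nov 27 2007.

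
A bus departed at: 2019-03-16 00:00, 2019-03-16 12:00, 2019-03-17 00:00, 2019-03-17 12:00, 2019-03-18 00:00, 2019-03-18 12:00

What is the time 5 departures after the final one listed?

The interval is a steady 12 hours (12, 12, 12, 12, 12).
2019-03-18 12:00 + 12 h = 2019-03-19 00:00.
2019-03-19 00:00 + 12 h = 2019-03-19 12:00.
2019-03-19 12:00 + 12 h = 2019-03-20 00:00.
2019-03-20 00:00 + 12 h = 2019-03-20 12:00.
2019-03-20 12:00 + 12 h = 2019-03-21 00:00.

2019-03-21 00:00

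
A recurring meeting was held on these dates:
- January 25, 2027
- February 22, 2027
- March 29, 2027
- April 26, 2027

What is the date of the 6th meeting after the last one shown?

October 25, 2027

These are Mondays with 28, 35, 28-day gaps.
Each is the final Monday of its month — March 29, 2027 is past the 28th, so '4th Monday' doesn't fit.
May 2027 ends with Monday May 31, 2027.
June 2027 ends with Monday June 28, 2027.
Last Monday of July 2027: July 26, 2027.
August 2027 ends with Monday August 30, 2027.
September 2027 ends with Monday September 27, 2027.
Last Monday of October 2027: October 25, 2027.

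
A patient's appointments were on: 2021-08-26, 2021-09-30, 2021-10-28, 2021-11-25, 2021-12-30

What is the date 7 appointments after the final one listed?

2022-07-28

These are Thursdays with 35, 28, 28, 35-day gaps.
Each is the final Thursday of its month — 2021-09-30 is past the 28th, so '4th Thursday' doesn't fit.
Last Thursday of January 2022: 2022-01-27.
February 2022 ends with Thursday 2022-02-24.
Last Thursday of March 2022: 2022-03-31.
April 2022 ends with Thursday 2022-04-28.
Last Thursday of May 2022: 2022-05-26.
Last Thursday of June 2022: 2022-06-30.
July 2022 ends with Thursday 2022-07-28.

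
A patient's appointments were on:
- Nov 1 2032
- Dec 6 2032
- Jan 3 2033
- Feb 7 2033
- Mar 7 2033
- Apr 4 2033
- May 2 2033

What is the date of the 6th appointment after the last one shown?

Nov 7 2033

These are Mondays at 28- or 35-day spacing (35, 28, 35, 28, 28, 28).
The pattern: 1st Monday of the month.
1st Monday of June 2033: Jun 6 2033.
July 2033 — 1st Monday is Jul 4 2033.
1st Monday of August 2033: Aug 1 2033.
September 2033 — 1st Monday is Sep 5 2033.
October 2033 — 1st Monday is Oct 3 2033.
1st Monday of November 2033: Nov 7 2033.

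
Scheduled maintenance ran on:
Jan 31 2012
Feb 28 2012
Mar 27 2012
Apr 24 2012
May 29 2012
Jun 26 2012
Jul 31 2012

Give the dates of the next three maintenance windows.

Every date is a Tuesday; gaps 28, 28, 28, 35, 28, 35 days.
Each is the last Tuesday of its month (at least one falls on the 29th or later, ruling out '4th Tuesday').
August 2012 ends with Tuesday Aug 28 2012.
September 2012 ends with Tuesday Sep 25 2012.
October 2012 ends with Tuesday Oct 30 2012.

Aug 28 2012, Sep 25 2012, Oct 30 2012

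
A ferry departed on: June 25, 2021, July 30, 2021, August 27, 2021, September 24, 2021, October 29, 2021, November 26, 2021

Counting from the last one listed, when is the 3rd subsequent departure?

Every date is a Friday; gaps 35, 28, 28, 35, 28 days.
Each is the last Friday of its month (at least one falls on the 29th or later, ruling out '4th Friday').
Last Friday of December 2021: December 31, 2021.
Last Friday of January 2022: January 28, 2022.
Last Friday of February 2022: February 25, 2022.

February 25, 2022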